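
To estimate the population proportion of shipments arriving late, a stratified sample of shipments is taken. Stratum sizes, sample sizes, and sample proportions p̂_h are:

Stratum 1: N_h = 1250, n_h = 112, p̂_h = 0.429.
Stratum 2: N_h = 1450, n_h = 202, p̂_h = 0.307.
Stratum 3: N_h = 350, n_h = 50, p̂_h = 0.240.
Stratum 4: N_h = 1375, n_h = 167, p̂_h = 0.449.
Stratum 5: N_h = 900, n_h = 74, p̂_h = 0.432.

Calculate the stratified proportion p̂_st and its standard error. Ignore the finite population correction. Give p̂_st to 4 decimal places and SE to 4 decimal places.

p̂_st ≈ 0.3890, SE ≈ 0.0203

N = 5325; stratum weights W_h = N_h/N.
p̂_st = Σ W_h p̂_h = (1250·0.429 + 1450·0.307 + 350·0.240 + 1375·0.449 + 900·0.432)/5325 = 0.38903
V̂(p̂_st) = Σ W_h² p̂_h(1−p̂_h)/(n_h−1):
  stratum 1: (1250/5325)²·0.429·0.571/111 = 0.000121605
  stratum 2: (1450/5325)²·0.307·0.693/201 = 7.84824e-05
  stratum 3: (350/5325)²·0.240·0.760/49 = 1.60815e-05
  stratum 4: (1375/5325)²·0.449·0.551/166 = 9.93702e-05
  stratum 5: (900/5325)²·0.432·0.568/73 = 9.60185e-05
V̂(p̂_st) = 0.000411558; SE = √V̂ = 0.0202869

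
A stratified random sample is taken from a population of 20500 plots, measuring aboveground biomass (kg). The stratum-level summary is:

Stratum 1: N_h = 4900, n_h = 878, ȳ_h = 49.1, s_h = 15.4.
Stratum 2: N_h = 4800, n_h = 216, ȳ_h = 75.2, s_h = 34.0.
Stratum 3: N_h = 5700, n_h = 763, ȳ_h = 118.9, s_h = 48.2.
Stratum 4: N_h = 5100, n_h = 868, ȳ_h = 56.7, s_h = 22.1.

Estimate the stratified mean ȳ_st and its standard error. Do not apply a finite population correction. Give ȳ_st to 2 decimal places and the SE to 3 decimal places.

ȳ_st = Σ W_h ȳ_h = (4900·49.1 + 4800·75.2 + 5700·118.9 + 5100·56.7)/20500 = 76.50976
V̂(ȳ_st) = Σ W_h² s_h²/n_h, with W_h = N_h/N and N = 20500:
  stratum 1: (4900/20500)²·15.4²/878 = 0.0154323
  stratum 2: (4800/20500)²·34.0²/216 = 0.293413
  stratum 3: (5700/20500)²·48.2²/763 = 0.235403
  stratum 4: (5100/20500)²·22.1²/868 = 0.0348255
V̂(ȳ_st) = 0.579073
SE(ȳ_st) = √0.579073 = 0.760969

ȳ_st ≈ 76.51, SE ≈ 0.761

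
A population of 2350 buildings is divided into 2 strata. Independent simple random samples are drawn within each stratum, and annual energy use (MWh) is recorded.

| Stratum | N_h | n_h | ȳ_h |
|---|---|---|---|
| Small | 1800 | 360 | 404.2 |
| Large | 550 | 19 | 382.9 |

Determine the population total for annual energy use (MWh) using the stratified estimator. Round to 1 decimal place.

τ̂_st ≈ 938155.0

τ̂_st = Σ N_h ȳ_h = 1800·404.2 + 550·382.9 = 938155.0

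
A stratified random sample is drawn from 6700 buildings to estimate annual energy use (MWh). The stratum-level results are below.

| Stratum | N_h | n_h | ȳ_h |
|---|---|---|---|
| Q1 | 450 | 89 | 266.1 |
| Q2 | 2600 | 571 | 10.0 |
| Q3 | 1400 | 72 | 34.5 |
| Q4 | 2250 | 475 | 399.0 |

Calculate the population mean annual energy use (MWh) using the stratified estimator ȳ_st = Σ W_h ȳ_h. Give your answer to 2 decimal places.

ȳ_st ≈ 162.95

N = Σ N_h = 6700. Stratum weights W_h = N_h/N.
ȳ_st = (450·266.1 + 2600·10.0 + 1400·34.5 + 2250·399.0) / 6700 = 162.9545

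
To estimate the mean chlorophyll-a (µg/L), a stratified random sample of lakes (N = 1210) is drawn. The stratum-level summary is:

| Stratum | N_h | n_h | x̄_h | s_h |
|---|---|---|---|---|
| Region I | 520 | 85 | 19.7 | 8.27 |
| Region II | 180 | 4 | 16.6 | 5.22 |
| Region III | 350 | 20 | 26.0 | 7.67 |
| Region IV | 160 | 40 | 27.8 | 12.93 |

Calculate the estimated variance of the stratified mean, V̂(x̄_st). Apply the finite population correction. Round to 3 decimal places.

V̂(x̄_st) = Σ W_h² (1 − n_h/N_h) s_h²/n_h, with W_h = N_h/N and N = 1210:
  stratum Region I: (520/1210)²·(1 − 85/520)·8.27²/85 = 0.124312
  stratum Region II: (180/1210)²·(1 − 4/180)·5.22²/4 = 0.147399
  stratum Region III: (350/1210)²·(1 − 20/350)·7.67²/20 = 0.232045
  stratum Region IV: (160/1210)²·(1 − 40/160)·12.93²/40 = 0.054811
V̂(x̄_st) = 0.558567

V̂(x̄_st) ≈ 0.559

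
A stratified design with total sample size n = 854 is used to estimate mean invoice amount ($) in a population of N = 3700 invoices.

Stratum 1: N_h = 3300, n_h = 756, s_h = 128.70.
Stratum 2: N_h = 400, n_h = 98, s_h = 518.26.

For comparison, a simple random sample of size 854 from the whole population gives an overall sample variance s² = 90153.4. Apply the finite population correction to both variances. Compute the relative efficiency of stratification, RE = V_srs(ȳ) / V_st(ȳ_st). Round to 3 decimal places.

RE ≈ 2.158

V̂(ȳ_st) = Σ W_h² (1 − n_h/N_h) s_h²/n_h, with W_h = N_h/N and N = 3700:
  stratum 1: (3300/3700)²·(1 − 756/3300)·128.70²/756 = 13.4358
  stratum 2: (400/3700)²·(1 − 98/400)·518.26²/98 = 24.1843
V_st = 37.62
V_srs = (1 − 854/3700)·90153.4/854 = 81.2003
Relative efficiency = V_srs / V_st = 81.2003/37.62 = 2.1584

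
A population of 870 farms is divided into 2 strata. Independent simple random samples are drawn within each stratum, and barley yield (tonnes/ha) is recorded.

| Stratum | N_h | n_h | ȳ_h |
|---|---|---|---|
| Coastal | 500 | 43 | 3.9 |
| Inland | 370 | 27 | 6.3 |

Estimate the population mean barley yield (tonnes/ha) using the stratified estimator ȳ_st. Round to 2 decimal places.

ȳ_st ≈ 4.92

N = Σ N_h = 870. Stratum weights W_h = N_h/N.
ȳ_st = (500·3.9 + 370·6.3) / 870 = 4.9207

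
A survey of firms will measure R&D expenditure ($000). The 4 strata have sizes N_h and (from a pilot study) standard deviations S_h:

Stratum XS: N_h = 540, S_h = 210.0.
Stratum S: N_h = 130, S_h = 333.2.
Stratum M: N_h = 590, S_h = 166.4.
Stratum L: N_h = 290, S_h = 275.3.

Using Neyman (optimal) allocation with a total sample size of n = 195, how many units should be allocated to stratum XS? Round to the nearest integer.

66

Neyman allocation: n_h = n · N_h S_h / Σ N_i S_i, with n = 195.
  stratum XS: N_h·S_h = 540·210.0 = 113400.00
  stratum S: N_h·S_h = 130·333.2 = 43316.00
  stratum M: N_h·S_h = 590·166.4 = 98176.00
  stratum L: N_h·S_h = 290·275.3 = 79837.00
Σ N_h S_h = 334729.00
n for stratum XS = 195·113400.00/334729.00 = 66.062 → 66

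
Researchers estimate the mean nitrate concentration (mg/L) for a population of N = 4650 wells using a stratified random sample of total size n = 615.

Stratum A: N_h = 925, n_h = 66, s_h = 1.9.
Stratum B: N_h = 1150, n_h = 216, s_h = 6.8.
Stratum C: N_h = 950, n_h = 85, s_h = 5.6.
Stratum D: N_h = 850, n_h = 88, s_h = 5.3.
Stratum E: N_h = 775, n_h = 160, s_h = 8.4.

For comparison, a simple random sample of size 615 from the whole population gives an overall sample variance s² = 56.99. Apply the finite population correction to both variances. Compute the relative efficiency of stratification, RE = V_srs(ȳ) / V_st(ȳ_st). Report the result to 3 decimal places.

V̂(ȳ_st) = Σ W_h² (1 − n_h/N_h) s_h²/n_h, with W_h = N_h/N and N = 4650:
  stratum A: (925/4650)²·(1 − 66/925)·1.9²/66 = 0.00200998
  stratum B: (1150/4650)²·(1 − 216/1150)·6.8²/216 = 0.0106342
  stratum C: (950/4650)²·(1 − 85/950)·5.6²/85 = 0.0140214
  stratum D: (850/4650)²·(1 − 88/850)·5.3²/88 = 0.00956174
  stratum E: (775/4650)²·(1 − 160/775)·8.4²/160 = 0.00972097
V_st = 0.0459482
V_srs = (1 − 615/4650)·56.99/615 = 0.0804108
Relative efficiency = V_srs / V_st = 0.0804108/0.0459482 = 1.7500

RE ≈ 1.750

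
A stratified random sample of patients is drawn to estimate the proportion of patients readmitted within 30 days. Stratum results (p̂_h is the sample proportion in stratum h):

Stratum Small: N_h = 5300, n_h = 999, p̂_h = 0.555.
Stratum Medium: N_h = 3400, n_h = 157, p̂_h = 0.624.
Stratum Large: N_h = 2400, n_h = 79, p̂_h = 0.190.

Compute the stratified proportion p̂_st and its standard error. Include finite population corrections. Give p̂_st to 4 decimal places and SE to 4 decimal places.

p̂_st ≈ 0.4972, SE ≈ 0.0164

N = 11100; stratum weights W_h = N_h/N.
p̂_st = Σ W_h p̂_h = (5300·0.555 + 3400·0.624 + 2400·0.190)/11100 = 0.49722
V̂(p̂_st) = Σ W_h² (1 − n_h/N_h) p̂_h(1−p̂_h)/(n_h−1):
  stratum Small: (5300/11100)²·(1 − 999/5300)·0.555·0.445/998 = 4.57849e-05
  stratum Medium: (3400/11100)²·(1 − 157/3400)·0.624·0.376/156 = 0.000134595
  stratum Large: (2400/11100)²·(1 − 79/2400)·0.190·0.810/78 = 8.9204e-05
V̂(p̂_st) = 0.000269584; SE = √V̂ = 0.016419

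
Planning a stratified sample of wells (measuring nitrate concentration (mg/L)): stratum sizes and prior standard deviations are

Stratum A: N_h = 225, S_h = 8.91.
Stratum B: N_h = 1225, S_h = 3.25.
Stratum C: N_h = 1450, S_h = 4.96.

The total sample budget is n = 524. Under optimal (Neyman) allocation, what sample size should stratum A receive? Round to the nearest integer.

80

Neyman allocation: n_h = n · N_h S_h / Σ N_i S_i, with n = 524.
  stratum A: N_h·S_h = 225·8.91 = 2004.75
  stratum B: N_h·S_h = 1225·3.25 = 3981.25
  stratum C: N_h·S_h = 1450·4.96 = 7192.00
Σ N_h S_h = 13178.00
n for stratum A = 524·2004.75/13178.00 = 79.715 → 80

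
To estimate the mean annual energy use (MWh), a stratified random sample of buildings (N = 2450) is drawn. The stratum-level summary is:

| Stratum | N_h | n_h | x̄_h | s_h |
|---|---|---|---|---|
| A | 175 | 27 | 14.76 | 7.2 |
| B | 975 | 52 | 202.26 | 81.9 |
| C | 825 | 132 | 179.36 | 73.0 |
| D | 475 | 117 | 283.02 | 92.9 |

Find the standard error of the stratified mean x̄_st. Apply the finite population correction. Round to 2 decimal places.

SE(x̄_st) ≈ 5.03

V̂(x̄_st) = Σ W_h² (1 − n_h/N_h) s_h²/n_h, with W_h = N_h/N and N = 2450:
  stratum A: (175/2450)²·(1 − 27/175)·7.2²/27 = 0.00828455
  stratum B: (975/2450)²·(1 − 52/975)·81.9²/52 = 19.3392
  stratum C: (825/2450)²·(1 − 132/825)·73.0²/132 = 3.84527
  stratum D: (475/2450)²·(1 − 117/475)·92.9²/117 = 2.08973
V̂(x̄_st) = 25.2825
SE(x̄_st) = √25.2825 = 5.02817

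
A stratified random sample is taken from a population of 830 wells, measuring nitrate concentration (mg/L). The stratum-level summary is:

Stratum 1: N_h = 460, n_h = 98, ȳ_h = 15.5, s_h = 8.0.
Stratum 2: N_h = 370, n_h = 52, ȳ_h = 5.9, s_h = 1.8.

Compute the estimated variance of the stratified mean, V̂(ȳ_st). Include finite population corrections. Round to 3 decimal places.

V̂(ȳ_st) ≈ 0.168

V̂(ȳ_st) = Σ W_h² (1 − n_h/N_h) s_h²/n_h, with W_h = N_h/N and N = 830:
  stratum 1: (460/830)²·(1 − 98/460)·8.0²/98 = 0.157857
  stratum 2: (370/830)²·(1 − 52/370)·1.8²/52 = 0.0106418
V̂(ȳ_st) = 0.168499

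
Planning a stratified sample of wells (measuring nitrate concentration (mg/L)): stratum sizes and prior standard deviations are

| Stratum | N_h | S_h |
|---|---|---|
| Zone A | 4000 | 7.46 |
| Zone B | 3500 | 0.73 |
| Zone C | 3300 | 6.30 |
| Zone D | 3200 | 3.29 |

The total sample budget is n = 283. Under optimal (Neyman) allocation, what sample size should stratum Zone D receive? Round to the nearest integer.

Neyman allocation: n_h = n · N_h S_h / Σ N_i S_i, with n = 283.
  stratum Zone A: N_h·S_h = 4000·7.46 = 29840.00
  stratum Zone B: N_h·S_h = 3500·0.73 = 2555.00
  stratum Zone C: N_h·S_h = 3300·6.30 = 20790.00
  stratum Zone D: N_h·S_h = 3200·3.29 = 10528.00
Σ N_h S_h = 63713.00
n for stratum Zone D = 283·10528.00/63713.00 = 46.763 → 47

47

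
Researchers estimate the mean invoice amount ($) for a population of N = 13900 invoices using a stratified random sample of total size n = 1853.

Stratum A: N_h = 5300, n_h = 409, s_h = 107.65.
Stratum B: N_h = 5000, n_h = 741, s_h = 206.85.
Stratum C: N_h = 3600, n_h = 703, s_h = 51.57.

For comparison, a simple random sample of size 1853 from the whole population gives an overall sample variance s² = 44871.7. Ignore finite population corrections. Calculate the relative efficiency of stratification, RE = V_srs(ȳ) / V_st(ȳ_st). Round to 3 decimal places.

RE ≈ 2.044

V̂(ȳ_st) = Σ W_h² s_h²/n_h, with W_h = N_h/N and N = 13900:
  stratum A: (5300/13900)²·107.65²/409 = 4.11933
  stratum B: (5000/13900)²·206.85²/741 = 7.47142
  stratum C: (3600/13900)²·51.57²/703 = 0.253755
V_st = 11.8445
V_srs = s²/n = 44871.7/1853 = 24.2157
Relative efficiency = V_srs / V_st = 24.2157/11.8445 = 2.0445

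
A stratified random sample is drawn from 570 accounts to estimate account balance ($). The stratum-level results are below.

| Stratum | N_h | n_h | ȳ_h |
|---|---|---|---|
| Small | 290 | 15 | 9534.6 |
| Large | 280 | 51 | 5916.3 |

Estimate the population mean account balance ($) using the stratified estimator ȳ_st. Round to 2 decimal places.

N = Σ N_h = 570. Stratum weights W_h = N_h/N.
ȳ_st = (290·9534.6 + 280·5916.3) / 570 = 7757.1895

ȳ_st ≈ 7757.19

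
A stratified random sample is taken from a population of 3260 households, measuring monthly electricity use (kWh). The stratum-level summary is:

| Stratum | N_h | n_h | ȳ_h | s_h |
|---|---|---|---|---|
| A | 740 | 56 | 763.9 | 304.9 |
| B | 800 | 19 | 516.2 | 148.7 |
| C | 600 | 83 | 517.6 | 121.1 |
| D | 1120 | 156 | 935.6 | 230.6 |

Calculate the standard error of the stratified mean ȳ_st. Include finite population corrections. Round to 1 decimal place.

V̂(ȳ_st) = Σ W_h² (1 − n_h/N_h) s_h²/n_h, with W_h = N_h/N and N = 3260:
  stratum A: (740/3260)²·(1 − 56/740)·304.9²/56 = 79.0641
  stratum B: (800/3260)²·(1 − 19/800)·148.7²/19 = 68.4186
  stratum C: (600/3260)²·(1 − 83/600)·121.1²/83 = 5.15723
  stratum D: (1120/3260)²·(1 − 156/1120)·230.6²/156 = 34.6301
V̂(ȳ_st) = 187.27
SE(ȳ_st) = √187.27 = 13.6847

SE(ȳ_st) ≈ 13.7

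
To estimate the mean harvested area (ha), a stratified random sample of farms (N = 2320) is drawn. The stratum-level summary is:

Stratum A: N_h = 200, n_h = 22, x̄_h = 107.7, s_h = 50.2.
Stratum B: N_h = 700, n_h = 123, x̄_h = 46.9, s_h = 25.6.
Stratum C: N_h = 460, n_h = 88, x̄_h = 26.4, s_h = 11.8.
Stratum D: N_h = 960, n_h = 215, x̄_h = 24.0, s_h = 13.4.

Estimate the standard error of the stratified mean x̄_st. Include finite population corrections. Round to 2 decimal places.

SE(x̄_st) ≈ 1.15

V̂(x̄_st) = Σ W_h² (1 − n_h/N_h) s_h²/n_h, with W_h = N_h/N and N = 2320:
  stratum A: (200/2320)²·(1 − 22/200)·50.2²/22 = 0.757633
  stratum B: (700/2320)²·(1 − 123/700)·25.6²/123 = 0.399828
  stratum C: (460/2320)²·(1 − 88/460)·11.8²/88 = 0.0503044
  stratum D: (960/2320)²·(1 − 215/960)·13.4²/215 = 0.110974
V̂(x̄_st) = 1.31874
SE(x̄_st) = √1.31874 = 1.14836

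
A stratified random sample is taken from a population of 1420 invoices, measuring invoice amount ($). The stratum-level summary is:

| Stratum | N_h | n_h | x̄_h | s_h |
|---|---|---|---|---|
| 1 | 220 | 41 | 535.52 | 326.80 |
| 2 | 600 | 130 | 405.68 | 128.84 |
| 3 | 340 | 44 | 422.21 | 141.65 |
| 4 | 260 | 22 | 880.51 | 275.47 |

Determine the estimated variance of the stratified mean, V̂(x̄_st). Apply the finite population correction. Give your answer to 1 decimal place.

V̂(x̄_st) ≈ 197.3

V̂(x̄_st) = Σ W_h² (1 − n_h/N_h) s_h²/n_h, with W_h = N_h/N and N = 1420:
  stratum 1: (220/1420)²·(1 − 41/220)·326.80²/41 = 50.8721
  stratum 2: (600/1420)²·(1 − 130/600)·128.84²/130 = 17.8579
  stratum 3: (340/1420)²·(1 − 44/340)·141.65²/44 = 22.7601
  stratum 4: (260/1420)²·(1 − 22/260)·275.47²/22 = 105.852
V̂(x̄_st) = 197.342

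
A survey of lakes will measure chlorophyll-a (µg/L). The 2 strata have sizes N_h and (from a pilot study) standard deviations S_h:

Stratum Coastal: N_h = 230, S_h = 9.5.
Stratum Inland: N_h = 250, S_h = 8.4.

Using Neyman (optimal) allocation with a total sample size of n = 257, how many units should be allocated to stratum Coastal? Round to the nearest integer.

131

Neyman allocation: n_h = n · N_h S_h / Σ N_i S_i, with n = 257.
  stratum Coastal: N_h·S_h = 230·9.5 = 2185.00
  stratum Inland: N_h·S_h = 250·8.4 = 2100.00
Σ N_h S_h = 4285.00
n for stratum Coastal = 257·2185.00/4285.00 = 131.049 → 131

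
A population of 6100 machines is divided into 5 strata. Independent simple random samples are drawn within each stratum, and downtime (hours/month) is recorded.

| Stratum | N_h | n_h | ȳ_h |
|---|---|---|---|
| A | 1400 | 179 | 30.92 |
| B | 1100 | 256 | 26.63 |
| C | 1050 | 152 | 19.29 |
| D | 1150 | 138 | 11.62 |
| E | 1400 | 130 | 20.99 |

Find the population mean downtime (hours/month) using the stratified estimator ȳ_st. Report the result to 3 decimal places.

N = Σ N_h = 6100. Stratum weights W_h = N_h/N.
ȳ_st = (1400·30.92 + 1100·26.63 + 1050·19.29 + 1150·11.62 + 1400·20.99) / 6100 = 22.22697

ȳ_st ≈ 22.227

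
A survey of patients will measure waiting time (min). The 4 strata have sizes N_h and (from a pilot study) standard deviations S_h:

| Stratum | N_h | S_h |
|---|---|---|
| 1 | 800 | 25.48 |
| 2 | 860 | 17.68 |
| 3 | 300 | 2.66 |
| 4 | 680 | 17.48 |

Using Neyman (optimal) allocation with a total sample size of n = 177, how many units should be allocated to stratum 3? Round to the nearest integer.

Neyman allocation: n_h = n · N_h S_h / Σ N_i S_i, with n = 177.
  stratum 1: N_h·S_h = 800·25.48 = 20384.00
  stratum 2: N_h·S_h = 860·17.68 = 15204.80
  stratum 3: N_h·S_h = 300·2.66 = 798.00
  stratum 4: N_h·S_h = 680·17.48 = 11886.40
Σ N_h S_h = 48273.20
n for stratum 3 = 177·798.00/48273.20 = 2.926 → 3

3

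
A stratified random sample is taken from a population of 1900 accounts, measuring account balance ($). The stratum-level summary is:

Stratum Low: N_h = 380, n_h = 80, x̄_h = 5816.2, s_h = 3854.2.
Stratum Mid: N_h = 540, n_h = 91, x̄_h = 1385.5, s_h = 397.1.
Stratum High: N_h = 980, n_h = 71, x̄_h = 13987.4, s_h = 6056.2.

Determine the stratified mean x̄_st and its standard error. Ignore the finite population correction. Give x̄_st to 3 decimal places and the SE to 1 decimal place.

x̄_st ≈ 8771.567, SE ≈ 380.8

x̄_st = Σ W_h x̄_h = (380·5816.2 + 540·1385.5 + 980·13987.4)/1900 = 8771.56737
V̂(x̄_st) = Σ W_h² s_h²/n_h, with W_h = N_h/N and N = 1900:
  stratum Low: (380/1900)²·3854.2²/80 = 7427.43
  stratum Mid: (540/1900)²·397.1²/91 = 139.971
  stratum High: (980/1900)²·6056.2²/71 = 137432
V̂(x̄_st) = 144999
SE(x̄_st) = √144999 = 380.788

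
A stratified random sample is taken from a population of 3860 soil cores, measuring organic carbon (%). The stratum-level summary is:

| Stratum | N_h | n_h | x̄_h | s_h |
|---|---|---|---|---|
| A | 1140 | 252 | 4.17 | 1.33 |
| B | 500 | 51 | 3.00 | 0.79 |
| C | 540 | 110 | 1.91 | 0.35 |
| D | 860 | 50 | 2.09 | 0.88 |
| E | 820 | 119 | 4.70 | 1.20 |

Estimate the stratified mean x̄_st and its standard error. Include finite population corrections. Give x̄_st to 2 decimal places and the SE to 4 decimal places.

x̄_st = Σ W_h x̄_h = (1140·4.17 + 500·3.00 + 540·1.91 + 860·2.09 + 820·4.70)/3860 = 3.35145
V̂(x̄_st) = Σ W_h² (1 − n_h/N_h) s_h²/n_h, with W_h = N_h/N and N = 3860:
  stratum A: (1140/3860)²·(1 − 252/1140)·1.33²/252 = 0.00047692
  stratum B: (500/3860)²·(1 − 51/500)·0.79²/51 = 0.000184385
  stratum C: (540/3860)²·(1 − 110/540)·0.35²/110 = 1.73553e-05
  stratum D: (860/3860)²·(1 − 50/860)·0.88²/50 = 0.000724109
  stratum E: (820/3860)²·(1 − 119/820)·1.20²/119 = 0.000466845
V̂(x̄_st) = 0.00186962
SE(x̄_st) = √0.00186962 = 0.043239

x̄_st ≈ 3.35, SE ≈ 0.0432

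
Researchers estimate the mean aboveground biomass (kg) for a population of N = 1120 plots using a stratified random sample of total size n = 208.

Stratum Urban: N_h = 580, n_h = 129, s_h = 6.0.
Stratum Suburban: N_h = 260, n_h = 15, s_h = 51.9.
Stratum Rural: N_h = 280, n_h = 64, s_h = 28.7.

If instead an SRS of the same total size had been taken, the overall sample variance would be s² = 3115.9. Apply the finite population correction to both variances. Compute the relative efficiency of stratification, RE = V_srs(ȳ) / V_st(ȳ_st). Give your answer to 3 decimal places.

V̂(ȳ_st) = Σ W_h² (1 − n_h/N_h) s_h²/n_h, with W_h = N_h/N and N = 1120:
  stratum Urban: (580/1120)²·(1 − 129/580)·6.0²/129 = 0.0581944
  stratum Suburban: (260/1120)²·(1 − 15/260)·51.9²/15 = 9.11899
  stratum Rural: (280/1120)²·(1 − 64/280)·28.7²/64 = 0.620525
V_st = 9.79771
V_srs = (1 − 208/1120)·3115.9/208 = 12.1982
Relative efficiency = V_srs / V_st = 12.1982/9.79771 = 1.2450

RE ≈ 1.245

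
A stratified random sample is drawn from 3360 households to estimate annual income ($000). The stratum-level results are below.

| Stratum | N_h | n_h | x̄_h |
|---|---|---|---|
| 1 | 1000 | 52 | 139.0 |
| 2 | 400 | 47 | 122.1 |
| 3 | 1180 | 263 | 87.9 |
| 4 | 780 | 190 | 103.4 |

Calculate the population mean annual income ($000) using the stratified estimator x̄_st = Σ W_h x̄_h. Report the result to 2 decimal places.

x̄_st ≈ 110.78

N = Σ N_h = 3360. Stratum weights W_h = N_h/N.
x̄_st = (1000·139.0 + 400·122.1 + 1180·87.9 + 780·103.4) / 3360 = 110.7780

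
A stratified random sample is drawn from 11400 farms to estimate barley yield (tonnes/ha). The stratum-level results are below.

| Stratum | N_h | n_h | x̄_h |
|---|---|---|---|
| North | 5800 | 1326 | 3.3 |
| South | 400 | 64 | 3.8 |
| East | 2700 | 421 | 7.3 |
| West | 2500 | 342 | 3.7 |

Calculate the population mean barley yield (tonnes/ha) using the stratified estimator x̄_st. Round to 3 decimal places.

x̄_st ≈ 4.353

N = Σ N_h = 11400. Stratum weights W_h = N_h/N.
x̄_st = (5800·3.3 + 400·3.8 + 2700·7.3 + 2500·3.7) / 11400 = 4.35263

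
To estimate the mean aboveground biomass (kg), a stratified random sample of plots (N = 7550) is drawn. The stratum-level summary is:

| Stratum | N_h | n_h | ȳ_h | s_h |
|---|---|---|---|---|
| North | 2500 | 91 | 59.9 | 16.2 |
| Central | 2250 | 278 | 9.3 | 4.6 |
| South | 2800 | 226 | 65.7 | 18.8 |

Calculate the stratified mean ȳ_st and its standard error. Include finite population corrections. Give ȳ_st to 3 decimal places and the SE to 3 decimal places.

ȳ_st = Σ W_h ȳ_h = (2500·59.9 + 2250·9.3 + 2800·65.7)/7550 = 46.97152
V̂(ȳ_st) = Σ W_h² (1 − n_h/N_h) s_h²/n_h, with W_h = N_h/N and N = 7550:
  stratum North: (2500/7550)²·(1 − 91/2500)·16.2²/91 = 0.304699
  stratum Central: (2250/7550)²·(1 − 278/2250)·4.6²/278 = 0.0059247
  stratum South: (2800/7550)²·(1 − 226/2800)·18.8²/226 = 0.197733
V̂(ȳ_st) = 0.508357
SE(ȳ_st) = √0.508357 = 0.712992

ȳ_st ≈ 46.972, SE ≈ 0.713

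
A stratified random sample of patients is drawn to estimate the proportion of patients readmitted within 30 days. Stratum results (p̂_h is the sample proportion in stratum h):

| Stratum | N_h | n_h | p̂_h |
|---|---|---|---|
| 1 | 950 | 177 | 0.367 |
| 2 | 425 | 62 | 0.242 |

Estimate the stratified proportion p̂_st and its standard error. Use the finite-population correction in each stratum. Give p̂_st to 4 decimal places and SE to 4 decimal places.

N = 1375; stratum weights W_h = N_h/N.
p̂_st = Σ W_h p̂_h = (950·0.367 + 425·0.242)/1375 = 0.32836
V̂(p̂_st) = Σ W_h² (1 − n_h/N_h) p̂_h(1−p̂_h)/(n_h−1):
  stratum 1: (950/1375)²·(1 − 177/950)·0.367·0.633/176 = 0.00051269
  stratum 2: (425/1375)²·(1 − 62/425)·0.242·0.758/61 = 0.000245383
V̂(p̂_st) = 0.000758073; SE = √V̂ = 0.0275331

p̂_st ≈ 0.3284, SE ≈ 0.0275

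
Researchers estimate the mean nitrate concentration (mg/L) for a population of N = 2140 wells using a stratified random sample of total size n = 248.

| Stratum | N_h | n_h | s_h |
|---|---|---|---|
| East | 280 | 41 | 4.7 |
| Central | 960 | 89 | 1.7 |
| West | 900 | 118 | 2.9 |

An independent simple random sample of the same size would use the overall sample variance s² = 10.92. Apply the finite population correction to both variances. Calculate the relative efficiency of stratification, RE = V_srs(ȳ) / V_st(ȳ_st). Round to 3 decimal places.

RE ≈ 1.573

V̂(ȳ_st) = Σ W_h² (1 − n_h/N_h) s_h²/n_h, with W_h = N_h/N and N = 2140:
  stratum East: (280/2140)²·(1 − 41/280)·4.7²/41 = 0.007873
  stratum Central: (960/2140)²·(1 − 89/960)·1.7²/89 = 0.00592884
  stratum West: (900/2140)²·(1 − 118/900)·2.9²/118 = 0.0109531
V_st = 0.0247549
V_srs = (1 − 248/2140)·10.92/248 = 0.0389295
Relative efficiency = V_srs / V_st = 0.0389295/0.0247549 = 1.5726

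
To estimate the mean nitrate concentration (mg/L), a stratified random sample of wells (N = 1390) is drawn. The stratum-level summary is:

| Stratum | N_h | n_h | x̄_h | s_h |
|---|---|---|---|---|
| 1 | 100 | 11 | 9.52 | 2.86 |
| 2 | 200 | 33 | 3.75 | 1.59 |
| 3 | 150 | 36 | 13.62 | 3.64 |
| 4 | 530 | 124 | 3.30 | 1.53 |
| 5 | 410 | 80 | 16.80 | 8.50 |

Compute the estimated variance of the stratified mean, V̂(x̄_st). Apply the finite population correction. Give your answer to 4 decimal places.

V̂(x̄_st) = Σ W_h² (1 − n_h/N_h) s_h²/n_h, with W_h = N_h/N and N = 1390:
  stratum 1: (100/1390)²·(1 − 11/100)·2.86²/11 = 0.00342531
  stratum 2: (200/1390)²·(1 − 33/200)·1.59²/33 = 0.00132433
  stratum 3: (150/1390)²·(1 − 36/150)·3.64²/36 = 0.00325737
  stratum 4: (530/1390)²·(1 − 124/530)·1.53²/124 = 0.00210249
  stratum 5: (410/1390)²·(1 − 80/410)·8.50²/80 = 0.0632435
V̂(x̄_st) = 0.073353

V̂(x̄_st) ≈ 0.0734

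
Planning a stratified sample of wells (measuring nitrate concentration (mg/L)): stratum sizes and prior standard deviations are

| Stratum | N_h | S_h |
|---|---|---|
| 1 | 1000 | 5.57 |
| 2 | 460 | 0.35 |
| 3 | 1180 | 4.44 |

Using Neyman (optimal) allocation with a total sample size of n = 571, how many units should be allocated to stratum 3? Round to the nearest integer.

273

Neyman allocation: n_h = n · N_h S_h / Σ N_i S_i, with n = 571.
  stratum 1: N_h·S_h = 1000·5.57 = 5570.00
  stratum 2: N_h·S_h = 460·0.35 = 161.00
  stratum 3: N_h·S_h = 1180·4.44 = 5239.20
Σ N_h S_h = 10970.20
n for stratum 3 = 571·5239.20/10970.20 = 272.701 → 273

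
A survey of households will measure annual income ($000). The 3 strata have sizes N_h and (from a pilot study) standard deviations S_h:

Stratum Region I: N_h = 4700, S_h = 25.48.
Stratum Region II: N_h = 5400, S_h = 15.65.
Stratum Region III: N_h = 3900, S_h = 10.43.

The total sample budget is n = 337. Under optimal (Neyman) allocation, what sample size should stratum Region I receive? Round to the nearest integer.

Neyman allocation: n_h = n · N_h S_h / Σ N_i S_i, with n = 337.
  stratum Region I: N_h·S_h = 4700·25.48 = 119756.00
  stratum Region II: N_h·S_h = 5400·15.65 = 84510.00
  stratum Region III: N_h·S_h = 3900·10.43 = 40677.00
Σ N_h S_h = 244943.00
n for stratum Region I = 337·119756.00/244943.00 = 164.764 → 165

165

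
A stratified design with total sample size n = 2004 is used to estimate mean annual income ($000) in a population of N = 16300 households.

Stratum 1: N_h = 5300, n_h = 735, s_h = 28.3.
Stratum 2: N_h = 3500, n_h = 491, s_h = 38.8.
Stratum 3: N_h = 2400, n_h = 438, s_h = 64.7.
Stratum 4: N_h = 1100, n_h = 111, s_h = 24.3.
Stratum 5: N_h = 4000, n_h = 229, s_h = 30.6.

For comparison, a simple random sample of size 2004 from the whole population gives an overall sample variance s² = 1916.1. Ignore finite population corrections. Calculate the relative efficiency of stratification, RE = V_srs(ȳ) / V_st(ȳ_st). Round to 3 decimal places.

V̂(ȳ_st) = Σ W_h² s_h²/n_h, with W_h = N_h/N and N = 16300:
  stratum 1: (5300/16300)²·28.3²/735 = 0.115203
  stratum 2: (3500/16300)²·38.8²/491 = 0.141365
  stratum 3: (2400/16300)²·64.7²/438 = 0.207196
  stratum 4: (1100/16300)²·24.3²/111 = 0.024227
  stratum 5: (4000/16300)²·30.6²/229 = 0.246236
V_st = 0.734227
V_srs = s²/n = 1916.1/2004 = 0.956138
Relative efficiency = V_srs / V_st = 0.956138/0.734227 = 1.3022

RE ≈ 1.302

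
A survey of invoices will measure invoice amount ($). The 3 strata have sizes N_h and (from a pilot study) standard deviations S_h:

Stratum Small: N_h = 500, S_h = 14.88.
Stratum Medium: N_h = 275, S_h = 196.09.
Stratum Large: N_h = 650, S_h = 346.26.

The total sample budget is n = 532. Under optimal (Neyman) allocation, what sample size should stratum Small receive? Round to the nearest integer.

Neyman allocation: n_h = n · N_h S_h / Σ N_i S_i, with n = 532.
  stratum Small: N_h·S_h = 500·14.88 = 7440.00
  stratum Medium: N_h·S_h = 275·196.09 = 53924.75
  stratum Large: N_h·S_h = 650·346.26 = 225069.00
Σ N_h S_h = 286433.75
n for stratum Small = 532·7440.00/286433.75 = 13.818 → 14

14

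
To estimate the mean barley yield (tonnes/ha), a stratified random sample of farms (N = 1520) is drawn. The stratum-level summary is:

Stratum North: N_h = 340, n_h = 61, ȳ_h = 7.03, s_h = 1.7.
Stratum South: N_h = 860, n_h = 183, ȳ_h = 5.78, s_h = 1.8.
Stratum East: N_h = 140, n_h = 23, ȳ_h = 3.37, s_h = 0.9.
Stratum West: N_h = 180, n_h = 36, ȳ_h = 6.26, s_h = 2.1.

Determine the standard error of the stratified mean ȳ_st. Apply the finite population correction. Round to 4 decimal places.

V̂(ȳ_st) = Σ W_h² (1 − n_h/N_h) s_h²/n_h, with W_h = N_h/N and N = 1520:
  stratum North: (340/1520)²·(1 − 61/340)·1.7²/61 = 0.0019452
  stratum South: (860/1520)²·(1 − 183/860)·1.8²/183 = 0.00446163
  stratum East: (140/1520)²·(1 − 23/140)·0.9²/23 = 0.00024968
  stratum West: (180/1520)²·(1 − 36/180)·2.1²/36 = 0.00137431
V̂(ȳ_st) = 0.00803082
SE(ȳ_st) = √0.00803082 = 0.0896148

SE(ȳ_st) ≈ 0.0896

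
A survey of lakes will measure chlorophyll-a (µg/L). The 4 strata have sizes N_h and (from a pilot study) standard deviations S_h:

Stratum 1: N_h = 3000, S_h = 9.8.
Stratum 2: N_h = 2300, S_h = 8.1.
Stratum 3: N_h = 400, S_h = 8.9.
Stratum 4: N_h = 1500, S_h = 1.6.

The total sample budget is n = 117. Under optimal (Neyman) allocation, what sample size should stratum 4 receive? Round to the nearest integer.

Neyman allocation: n_h = n · N_h S_h / Σ N_i S_i, with n = 117.
  stratum 1: N_h·S_h = 3000·9.8 = 29400.00
  stratum 2: N_h·S_h = 2300·8.1 = 18630.00
  stratum 3: N_h·S_h = 400·8.9 = 3560.00
  stratum 4: N_h·S_h = 1500·1.6 = 2400.00
Σ N_h S_h = 53990.00
n for stratum 4 = 117·2400.00/53990.00 = 5.201 → 5

5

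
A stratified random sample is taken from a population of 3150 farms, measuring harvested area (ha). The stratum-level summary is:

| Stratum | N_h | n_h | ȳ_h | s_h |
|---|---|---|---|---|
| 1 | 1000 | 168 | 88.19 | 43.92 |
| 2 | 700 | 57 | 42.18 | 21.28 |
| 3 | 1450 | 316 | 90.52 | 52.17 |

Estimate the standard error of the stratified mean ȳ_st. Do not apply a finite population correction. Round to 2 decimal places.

V̂(ȳ_st) = Σ W_h² s_h²/n_h, with W_h = N_h/N and N = 3150:
  stratum 1: (1000/3150)²·43.92²/168 = 1.15716
  stratum 2: (700/3150)²·21.28²/57 = 0.392323
  stratum 3: (1450/3150)²·52.17²/316 = 1.82503
V̂(ȳ_st) = 3.37451
SE(ȳ_st) = √3.37451 = 1.83698

SE(ȳ_st) ≈ 1.84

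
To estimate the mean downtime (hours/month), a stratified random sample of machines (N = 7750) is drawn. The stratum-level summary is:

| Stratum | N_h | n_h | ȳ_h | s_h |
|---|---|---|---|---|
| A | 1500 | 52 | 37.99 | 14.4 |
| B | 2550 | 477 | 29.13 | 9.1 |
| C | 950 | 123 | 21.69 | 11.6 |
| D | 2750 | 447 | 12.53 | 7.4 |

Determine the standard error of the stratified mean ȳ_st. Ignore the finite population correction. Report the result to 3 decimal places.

V̂(ȳ_st) = Σ W_h² s_h²/n_h, with W_h = N_h/N and N = 7750:
  stratum A: (1500/7750)²·14.4²/52 = 0.149383
  stratum B: (2550/7750)²·9.1²/477 = 0.018795
  stratum C: (950/7750)²·11.6²/123 = 0.0164382
  stratum D: (2750/7750)²·7.4²/447 = 0.0154247
V̂(ȳ_st) = 0.200041
SE(ȳ_st) = √0.200041 = 0.447259

SE(ȳ_st) ≈ 0.447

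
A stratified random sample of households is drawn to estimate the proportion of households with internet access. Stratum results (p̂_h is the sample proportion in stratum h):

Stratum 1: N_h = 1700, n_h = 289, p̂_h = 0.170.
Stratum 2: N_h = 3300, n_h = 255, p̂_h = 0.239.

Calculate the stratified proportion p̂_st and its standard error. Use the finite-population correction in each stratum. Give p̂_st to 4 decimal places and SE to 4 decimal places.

N = 5000; stratum weights W_h = N_h/N.
p̂_st = Σ W_h p̂_h = (1700·0.170 + 3300·0.239)/5000 = 0.21554
V̂(p̂_st) = Σ W_h² (1 − n_h/N_h) p̂_h(1−p̂_h)/(n_h−1):
  stratum 1: (1700/5000)²·(1 − 289/1700)·0.170·0.830/288 = 4.70079e-05
  stratum 2: (3300/5000)²·(1 − 255/3300)·0.239·0.761/254 = 0.000287813
V̂(p̂_st) = 0.000334821; SE = √V̂ = 0.0182981

p̂_st ≈ 0.2155, SE ≈ 0.0183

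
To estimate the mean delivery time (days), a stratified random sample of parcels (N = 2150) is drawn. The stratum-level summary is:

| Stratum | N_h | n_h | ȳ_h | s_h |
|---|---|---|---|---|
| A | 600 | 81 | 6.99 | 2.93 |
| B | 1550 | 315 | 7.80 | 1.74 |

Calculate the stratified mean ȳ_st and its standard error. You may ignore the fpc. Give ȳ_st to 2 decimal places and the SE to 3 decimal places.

ȳ_st = Σ W_h ȳ_h = (600·6.99 + 1550·7.80)/2150 = 7.57395
V̂(ȳ_st) = Σ W_h² s_h²/n_h, with W_h = N_h/N and N = 2150:
  stratum A: (600/2150)²·2.93²/81 = 0.00825422
  stratum B: (1550/2150)²·1.74²/315 = 0.00499545
V̂(ȳ_st) = 0.0132497
SE(ȳ_st) = √0.0132497 = 0.115107

ȳ_st ≈ 7.57, SE ≈ 0.115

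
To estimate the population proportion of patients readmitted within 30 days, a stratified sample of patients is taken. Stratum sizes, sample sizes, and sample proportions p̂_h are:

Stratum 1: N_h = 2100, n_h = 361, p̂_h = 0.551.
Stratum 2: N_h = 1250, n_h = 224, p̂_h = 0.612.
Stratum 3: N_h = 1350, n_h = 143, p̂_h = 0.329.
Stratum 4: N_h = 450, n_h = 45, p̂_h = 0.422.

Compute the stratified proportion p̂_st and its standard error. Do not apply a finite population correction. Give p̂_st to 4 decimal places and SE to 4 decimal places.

p̂_st ≈ 0.4963, SE ≈ 0.0181

N = 5150; stratum weights W_h = N_h/N.
p̂_st = Σ W_h p̂_h = (2100·0.551 + 1250·0.612 + 1350·0.329 + 450·0.422)/5150 = 0.49634
V̂(p̂_st) = Σ W_h² p̂_h(1−p̂_h)/(n_h−1):
  stratum 1: (2100/5150)²·0.551·0.449/360 = 0.000114267
  stratum 2: (1250/5150)²·0.612·0.388/223 = 6.27312e-05
  stratum 3: (1350/5150)²·0.329·0.671/142 = 0.000106828
  stratum 4: (450/5150)²·0.422·0.578/44 = 4.23251e-05
V̂(p̂_st) = 0.000326151; SE = √V̂ = 0.0180596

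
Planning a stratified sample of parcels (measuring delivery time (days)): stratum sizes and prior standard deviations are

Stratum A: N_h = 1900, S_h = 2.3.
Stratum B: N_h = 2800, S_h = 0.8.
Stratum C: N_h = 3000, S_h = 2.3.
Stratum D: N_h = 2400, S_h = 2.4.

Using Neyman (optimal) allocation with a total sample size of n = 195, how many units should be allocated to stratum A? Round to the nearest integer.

Neyman allocation: n_h = n · N_h S_h / Σ N_i S_i, with n = 195.
  stratum A: N_h·S_h = 1900·2.3 = 4370.00
  stratum B: N_h·S_h = 2800·0.8 = 2240.00
  stratum C: N_h·S_h = 3000·2.3 = 6900.00
  stratum D: N_h·S_h = 2400·2.4 = 5760.00
Σ N_h S_h = 19270.00
n for stratum A = 195·4370.00/19270.00 = 44.222 → 44

44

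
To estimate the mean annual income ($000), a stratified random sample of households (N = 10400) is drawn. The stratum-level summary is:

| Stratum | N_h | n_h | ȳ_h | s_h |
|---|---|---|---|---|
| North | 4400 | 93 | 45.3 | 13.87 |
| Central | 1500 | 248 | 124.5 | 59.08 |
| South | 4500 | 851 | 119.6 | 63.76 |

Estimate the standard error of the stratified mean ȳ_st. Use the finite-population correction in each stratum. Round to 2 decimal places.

V̂(ȳ_st) = Σ W_h² (1 − n_h/N_h) s_h²/n_h, with W_h = N_h/N and N = 10400:
  stratum North: (4400/10400)²·(1 − 93/4400)·13.87²/93 = 0.362436
  stratum Central: (1500/10400)²·(1 − 248/1500)·59.08²/248 = 0.244376
  stratum South: (4500/10400)²·(1 − 851/4500)·63.76²/851 = 0.725248
V̂(ȳ_st) = 1.33206
SE(ȳ_st) = √1.33206 = 1.15415

SE(ȳ_st) ≈ 1.15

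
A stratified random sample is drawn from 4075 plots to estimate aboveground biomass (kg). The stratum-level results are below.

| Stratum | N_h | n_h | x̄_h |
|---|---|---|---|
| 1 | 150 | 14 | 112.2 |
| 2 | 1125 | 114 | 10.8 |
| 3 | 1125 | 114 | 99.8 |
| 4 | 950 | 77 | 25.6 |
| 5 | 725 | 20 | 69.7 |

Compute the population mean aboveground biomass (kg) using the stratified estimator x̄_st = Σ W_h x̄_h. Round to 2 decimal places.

N = Σ N_h = 4075. Stratum weights W_h = N_h/N.
x̄_st = (150·112.2 + 1125·10.8 + 1125·99.8 + 950·25.6 + 725·69.7) / 4075 = 53.0325

x̄_st ≈ 53.03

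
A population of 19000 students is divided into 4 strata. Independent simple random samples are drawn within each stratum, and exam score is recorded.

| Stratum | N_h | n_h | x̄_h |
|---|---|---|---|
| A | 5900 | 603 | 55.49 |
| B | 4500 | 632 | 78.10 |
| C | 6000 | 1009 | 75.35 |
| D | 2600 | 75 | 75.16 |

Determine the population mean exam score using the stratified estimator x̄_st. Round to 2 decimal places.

x̄_st ≈ 69.81

N = Σ N_h = 19000. Stratum weights W_h = N_h/N.
x̄_st = (5900·55.49 + 4500·78.10 + 6000·75.35 + 2600·75.16) / 19000 = 69.8083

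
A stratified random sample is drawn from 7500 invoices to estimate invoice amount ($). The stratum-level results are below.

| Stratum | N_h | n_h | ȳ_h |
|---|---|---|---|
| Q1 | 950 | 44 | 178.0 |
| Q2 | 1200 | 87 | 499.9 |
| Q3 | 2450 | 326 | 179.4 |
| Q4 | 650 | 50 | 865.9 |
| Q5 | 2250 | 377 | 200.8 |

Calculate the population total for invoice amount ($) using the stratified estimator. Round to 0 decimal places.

τ̂_st = Σ N_h ȳ_h = 950·178.0 + 1200·499.9 + 2450·179.4 + 650·865.9 + 2250·200.8 = 2223145

τ̂_st ≈ 2223145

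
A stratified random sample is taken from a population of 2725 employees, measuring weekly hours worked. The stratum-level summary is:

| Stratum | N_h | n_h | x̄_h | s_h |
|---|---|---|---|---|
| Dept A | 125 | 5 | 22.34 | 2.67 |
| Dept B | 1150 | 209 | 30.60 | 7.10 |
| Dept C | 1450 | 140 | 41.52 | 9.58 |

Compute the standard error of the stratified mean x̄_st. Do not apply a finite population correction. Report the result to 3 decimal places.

SE(x̄_st) ≈ 0.481

V̂(x̄_st) = Σ W_h² s_h²/n_h, with W_h = N_h/N and N = 2725:
  stratum Dept A: (125/2725)²·2.67²/5 = 0.00300013
  stratum Dept B: (1150/2725)²·7.10²/209 = 0.0429569
  stratum Dept C: (1450/2725)²·9.58²/140 = 0.185612
V̂(x̄_st) = 0.231569
SE(x̄_st) = √0.231569 = 0.481216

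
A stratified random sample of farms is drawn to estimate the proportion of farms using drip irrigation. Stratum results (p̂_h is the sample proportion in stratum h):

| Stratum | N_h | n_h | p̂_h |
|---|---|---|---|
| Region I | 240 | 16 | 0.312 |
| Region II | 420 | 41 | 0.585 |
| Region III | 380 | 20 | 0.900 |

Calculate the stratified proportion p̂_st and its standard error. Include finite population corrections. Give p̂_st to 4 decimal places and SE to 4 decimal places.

N = 1040; stratum weights W_h = N_h/N.
p̂_st = Σ W_h p̂_h = (240·0.312 + 420·0.585 + 380·0.900)/1040 = 0.63710
V̂(p̂_st) = Σ W_h² (1 − n_h/N_h) p̂_h(1−p̂_h)/(n_h−1):
  stratum Region I: (240/1040)²·(1 − 16/240)·0.312·0.688/15 = 0.000711286
  stratum Region II: (420/1040)²·(1 − 41/420)·0.585·0.415/40 = 0.000893235
  stratum Region III: (380/1040)²·(1 − 20/380)·0.900·0.100/19 = 0.000599112
V̂(p̂_st) = 0.00220363; SE = √V̂ = 0.0469429

p̂_st ≈ 0.6371, SE ≈ 0.0469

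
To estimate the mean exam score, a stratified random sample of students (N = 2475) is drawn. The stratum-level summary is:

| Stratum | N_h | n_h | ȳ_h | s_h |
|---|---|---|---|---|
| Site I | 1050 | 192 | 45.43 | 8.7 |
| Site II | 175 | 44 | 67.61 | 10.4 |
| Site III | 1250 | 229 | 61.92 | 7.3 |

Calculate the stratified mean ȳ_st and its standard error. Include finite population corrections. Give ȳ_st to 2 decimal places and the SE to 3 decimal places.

ȳ_st = Σ W_h ȳ_h = (1050·45.43 + 175·67.61 + 1250·61.92)/2475 = 55.32657
V̂(ȳ_st) = Σ W_h² (1 − n_h/N_h) s_h²/n_h, with W_h = N_h/N and N = 2475:
  stratum Site I: (1050/2475)²·(1 − 192/1050)·8.7²/192 = 0.057978
  stratum Site II: (175/2475)²·(1 − 44/175)·10.4²/44 = 0.00919968
  stratum Site III: (1250/2475)²·(1 − 229/1250)·7.3²/229 = 0.0484837
V̂(ȳ_st) = 0.115661
SE(ȳ_st) = √0.115661 = 0.34009

ȳ_st ≈ 55.33, SE ≈ 0.340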